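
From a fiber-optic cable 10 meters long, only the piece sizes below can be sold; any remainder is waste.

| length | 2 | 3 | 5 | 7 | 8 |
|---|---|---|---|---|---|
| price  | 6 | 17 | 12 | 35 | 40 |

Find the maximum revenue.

52

Build best[k] bottom-up: best[k] = max over allowed piece i of (p[i] + best[k−i]).
best[1] = 0
best[2] = 6
best[3] = 17
best[4] = 17
best[5] = 23  (first piece 2, then best[3]=17)
best[6] = 34  (first piece 3, then best[3]=17)
best[7] = 35
best[8] = 40  (first piece 2, then best[6]=34)
best[9] = 51  (first piece 3, then best[6]=34)
best[10] = 52  (first piece 3, then best[7]=35)
One optimal cutting: 7 + 3 → $52.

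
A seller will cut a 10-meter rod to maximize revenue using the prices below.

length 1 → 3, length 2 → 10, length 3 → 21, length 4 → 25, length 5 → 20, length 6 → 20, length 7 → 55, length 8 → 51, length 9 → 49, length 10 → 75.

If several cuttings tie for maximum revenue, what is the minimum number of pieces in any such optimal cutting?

2

Build r[k] bottom-up: r[k] = max over allowed piece i of (p[i] + r[k−i]).
r[1] = 3
r[2] = max(3+3, 10+0) = 10
r[3] = max(3+10, 10+3, 21+0) = 21
r[4] = max(3+21, 10+10, 21+3, 25+0) = 25
r[5] = max(3+25, 10+21, 21+10, 25+3, 20+0) = 31
r[6] = max(3+31, 10+25, 21+21, 25+10, 20+3, 20+0) = 42
r[7] = max(3+42, 10+31, 21+25, …, 20+3, 55+0) = 55
r[8] = max(3+55, 10+42, 21+31, …, 55+3, 51+0) = 58
r[9] = max(3+58, 10+55, 21+42, …, 51+3, 49+0) = 65
r[10] = max(3+65, 10+58, 21+55, …, 49+3, 75+0) = 76
Maximum revenue is 76.
Now minimize piece count subject to staying optimal: for each k, pieces[k] = 1 + min over i with p[i]+r[k−i]=r[k] of pieces[k−i].
pieces[7] = 1
pieces[8] = 2
pieces[9] = 2
pieces[10] = 2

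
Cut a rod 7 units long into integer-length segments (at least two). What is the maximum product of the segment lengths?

12

Let f[k] be the best product for length k (with at least one cut). For each first piece i, the rest contributes max(k−i, f[k−i]).
f[2] = 1×max(1,0) = 1×1 = 1
f[3] = max(1×2, 2×1) = 2
f[4] = max(1×3, 2×2, 3×1) = 4
f[5] = max(1×4, 2×3, 3×2, 4×1) = 6
f[6] = max(1×6, 2×4, 3×3, 4×2, 5×1) = 9
f[7] = max(1×9, 2×6, 3×4, 4×3, 5×2, 6×1) = 12
One optimal split: 3 + 2 + 2; product 3×2×2 = 12.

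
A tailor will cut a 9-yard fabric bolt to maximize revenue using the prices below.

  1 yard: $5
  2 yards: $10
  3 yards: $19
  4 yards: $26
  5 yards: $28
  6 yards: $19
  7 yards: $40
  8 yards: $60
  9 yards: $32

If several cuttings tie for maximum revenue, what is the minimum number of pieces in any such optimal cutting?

Build r[k] bottom-up: r[k] = max over allowed piece i of (p[i] + r[k−i]).
r[1] = 5
r[2] = max(5+5, 10+0) = 10
r[3] = max(5+10, 10+5, 19+0) = 19
r[4] = max(5+19, 10+10, 19+5, 26+0) = 26
r[5] = max(5+26, 10+19, 19+10, 26+5, 28+0) = 31
r[6] = max(5+31, 10+26, 19+19, 26+10, 28+5, 19+0) = 38
r[7] = max(5+38, 10+31, 19+26, …, 19+5, 40+0) = 45
r[8] = max(5+45, 10+38, 19+31, …, 40+5, 60+0) = 60
r[9] = max(5+60, 10+45, 19+38, …, 60+5, 32+0) = 65
Maximum revenue is $65.
Now minimize piece count subject to staying optimal: for each k, pieces[k] = 1 + min over i with p[i]+r[k−i]=r[k] of pieces[k−i].
pieces[6] = 2
pieces[7] = 2
pieces[8] = 1
pieces[9] = 2

2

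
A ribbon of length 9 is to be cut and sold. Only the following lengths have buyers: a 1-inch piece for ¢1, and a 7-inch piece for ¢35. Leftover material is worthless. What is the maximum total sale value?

37

Build r[k] bottom-up: r[k] = max over allowed piece i of (p[i] + r[k−i]).
r[1] = 1
r[2] = 2  (first piece 1, then r[1]=1)
r[3] = 3  (first piece 1, then r[2]=2)
r[4] = 4  (first piece 1, then r[3]=3)
r[5] = 5  (first piece 1, then r[4]=4)
r[6] = 6  (first piece 1, then r[5]=5)
r[7] = max(1+6, 35+0) = 35
r[8] = max(1+35, 35+1) = 36
r[9] = max(1+36, 35+2) = 37
One optimal cutting: 7 + 1 + 1 → ¢37.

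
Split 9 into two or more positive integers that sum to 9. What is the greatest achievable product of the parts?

Let P[k] be the best product for length k (with at least one cut). For each first piece i, the rest contributes max(k−i, P[k−i]).
P[2] = 1*max(1,0) = 1*1 = 1
P[3] = 1*max(2,1) = 1*2 = 2
P[4] = 2*max(2,1) = 2*2 = 4
P[5] = 2*max(3,2) = 2*3 = 6
P[6] = 3*max(3,2) = 3*3 = 9
P[7] = 2*max(5,6) = 2*6 = 12
P[8] = 2*max(6,9) = 2*9 = 18
P[9] = 3*max(6,9) = 3*9 = 27
One optimal split: 3 + 3 + 3; product 3*3*3 = 27.

27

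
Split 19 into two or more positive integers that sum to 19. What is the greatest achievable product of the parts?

Define f[k] = max over 1≤i<k of i · max(k−i, f[k−i]); the inner max lets the remainder stay uncut if that's better.
Small cases: f[2]=1, f[3]=2, f[4]=4, f[5]=6, f[6]=9, f[7]=12, f[8]=18, f[9]=27, f[10]=36, f[11]=54, f[12]=81, f[13]=108.
f[14] = max(1·108, 2·81, 3·54, …, 12·2, 13·1) = 162
f[15] = max(1·162, 2·108, 3·81, …, 13·2, 14·1) = 243
f[16] = max(1·243, 2·162, 3·108, …, 14·2, 15·1) = 324
f[17] = max(1·324, 2·243, 3·162, …, 15·2, 16·1) = 486
f[18] = max(1·486, 2·324, 3·243, …, 16·2, 17·1) = 729
f[19] = max(1·729, 2·486, 3·324, …, 17·2, 18·1) = 972
One optimal split: 3 + 3 + 3 + 3 + 3 + 2 + 2; product 3·3·3·3·3·2·2 = 972.

972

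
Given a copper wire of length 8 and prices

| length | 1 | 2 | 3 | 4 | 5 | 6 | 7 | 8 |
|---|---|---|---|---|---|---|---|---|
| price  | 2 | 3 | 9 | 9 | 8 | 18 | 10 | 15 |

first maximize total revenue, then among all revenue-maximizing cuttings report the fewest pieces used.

Let r[k] be the best obtainable value from length k. For each k, try every first piece i and keep the best of price[i] + r[k−i].
r[1] = 2
r[2] = max(2+2, 3+0) = 4
r[3] = max(2+4, 3+2, 9+0) = 9
r[4] = max(2+9, 3+4, 9+2, 9+0) = 11
r[5] = max(2+11, 3+9, 9+4, 9+2, 8+0) = 13
r[6] = max(2+13, 3+11, 9+9, 9+4, 8+2, 18+0) = 18
r[7] = max(2+18, 3+13, 9+11, …, 18+2, 10+0) = 20
r[8] = max(2+20, 3+18, 9+13, …, 10+2, 15+0) = 22
Maximum revenue is €22.
Now minimize piece count subject to staying optimal: for each k, pieces[k] = 1 + min over i with p[i]+r[k−i]=r[k] of pieces[k−i].
pieces[5] = 3
pieces[6] = 1
pieces[7] = 2
pieces[8] = 3

3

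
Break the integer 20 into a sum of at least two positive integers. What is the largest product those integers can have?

Define prod[k] = max over 1≤i<k of i · max(k−i, prod[k−i]); the inner max lets the remainder stay uncut if that's better.
Small cases: prod[2]=1, prod[3]=2, prod[4]=4, prod[5]=6, prod[6]=9, prod[7]=12, prod[8]=18, prod[9]=27, prod[10]=36, prod[11]=54, prod[12]=81.
prod[13] = 2·max(11,54) = 2·54 = 108
prod[14] = 2·max(12,81) = 2·81 = 162
prod[15] = 3·max(12,81) = 3·81 = 243
prod[16] = 2·max(14,162) = 2·162 = 324
prod[17] = 2·max(15,243) = 2·243 = 486
prod[18] = 3·max(15,243) = 3·243 = 729
prod[19] = 2·max(17,486) = 2·486 = 972
prod[20] = 2·max(18,729) = 2·729 = 1458
One optimal split: 3 + 3 + 3 + 3 + 3 + 3 + 2; product 3·3·3·3·3·3·2 = 1458.

1458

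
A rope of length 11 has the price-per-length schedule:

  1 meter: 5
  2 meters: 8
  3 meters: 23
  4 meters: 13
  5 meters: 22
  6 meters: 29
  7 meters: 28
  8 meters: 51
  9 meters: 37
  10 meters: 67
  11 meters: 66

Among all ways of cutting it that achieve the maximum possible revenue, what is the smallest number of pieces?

Consider every possible first cut. r[k] is the best of p[i]+r[k−i] over all sellable i≤k.
r[1] = 5
r[2] = max(5+5, 8+0) = 10
r[3] = max(5+10, 8+5, 23+0) = 23
r[4] = max(5+23, 8+10, 23+5, 13+0) = 28
r[5] = max(5+28, 8+23, 23+10, 13+5, 22+0) = 33
r[6] = max(5+33, 8+28, 23+23, 13+10, 22+5, 29+0) = 46
r[7] = max(5+46, 8+33, 23+28, …, 29+5, 28+0) = 51
r[8] = max(5+51, 8+46, 23+33, …, 28+5, 51+0) = 56
r[9] = max(5+56, 8+51, 23+46, …, 51+5, 37+0) = 69
r[10] = max(5+69, 8+56, 23+51, …, 37+5, 67+0) = 74
r[11] = max(5+74, 8+69, 23+56, …, 67+5, 66+0) = 79
Maximum revenue is 79.
Now minimize piece count subject to staying optimal: for each k, pieces[k] = 1 + min over i with p[i]+r[k−i]=r[k] of pieces[k−i].
pieces[8] = 4
pieces[9] = 3
pieces[10] = 4
pieces[11] = 5

5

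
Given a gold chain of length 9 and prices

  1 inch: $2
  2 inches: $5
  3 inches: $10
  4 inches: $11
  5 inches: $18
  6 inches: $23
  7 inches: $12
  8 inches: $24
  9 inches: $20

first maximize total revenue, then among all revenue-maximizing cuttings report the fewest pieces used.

Build r[k] bottom-up: r[k] = max over allowed piece i of (p[i] + r[k−i]).
r[1] = 2
r[2] = 5
r[3] = 10
r[4] = 12  (first piece 1, then r[3]=10)
r[5] = 18
r[6] = 23
r[7] = 25  (first piece 1, then r[6]=23)
r[8] = 28  (first piece 2, then r[6]=23)
r[9] = 33  (first piece 3, then r[6]=23)
Maximum revenue is $33.
Now minimize piece count subject to staying optimal: for each k, pieces[k] = 1 + min over i with p[i]+r[k−i]=r[k] of pieces[k−i].
pieces[6] = 1
pieces[7] = 2
pieces[8] = 2
pieces[9] = 2

2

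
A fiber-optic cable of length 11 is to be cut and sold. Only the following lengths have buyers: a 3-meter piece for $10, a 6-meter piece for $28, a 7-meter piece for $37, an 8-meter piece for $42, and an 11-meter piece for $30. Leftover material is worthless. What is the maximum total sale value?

52

Let r[k] be the best obtainable value from length k. For each k, try every first piece i and keep the best of price[i] + r[k−i].
r[1] = 0
r[2] = 0
r[3] = 10
r[4] = 10
r[5] = 10
r[6] = 28
r[7] = 37
r[8] = 42
r[9] = 42
r[10] = 47  (first piece 3, then r[7]=37)
r[11] = 52  (first piece 3, then r[8]=42)
One optimal cutting: 8 + 3 → $52.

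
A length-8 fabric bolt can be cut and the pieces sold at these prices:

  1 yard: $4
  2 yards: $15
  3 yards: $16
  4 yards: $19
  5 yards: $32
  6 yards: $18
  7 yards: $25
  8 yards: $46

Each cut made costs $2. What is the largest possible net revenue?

Build v[k] bottom-up: v[k] = max over allowed piece i of (p[i] + v[k−i]) − 2 per cut.
v[1] = 4
v[2] = max(4+4-2, 15+0) = 15
v[3] = max(4+15-2, 15+4-2, 16+0) = 17
v[4] = max(4+17-2, 15+15-2, 16+4-2, 19+0) = 28
v[5] = max(4+28-2, 15+17-2, 16+15-2, 19+4-2, 32+0) = 32
v[6] = max(4+32-2, 15+28-2, 16+17-2, 19+15-2, 32+4-2, 18+0) = 41
v[7] = max(4+41-2, 15+32-2, 16+28-2, …, 18+4-2, 25+0) = 45
v[8] = max(4+45-2, 15+41-2, 16+32-2, …, 25+4-2, 46+0) = 54
One optimal plan: pieces 2 + 2 + 2 + 2 (3 cuts) → $60 − $6 = $54.

54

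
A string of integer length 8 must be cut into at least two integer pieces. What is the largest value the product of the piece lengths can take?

Let g[k] be the best product for length k (with at least one cut). For each first piece i, the rest contributes max(k−i, g[k−i]).
g[2] = 1·max(1,0) = 1·1 = 1
g[3] = max(1·2, 2·1) = 2
g[4] = max(1·3, 2·2, 3·1) = 4
g[5] = max(1·4, 2·3, 3·2, 4·1) = 6
g[6] = max(1·6, 2·4, 3·3, 4·2, 5·1) = 9
g[7] = max(1·9, 2·6, 3·4, 4·3, 5·2, 6·1) = 12
g[8] = max(1·12, 2·9, 3·6, …, 6·2, 7·1) = 18
One optimal split: 3 + 3 + 2; product 3·3·2 = 18.

18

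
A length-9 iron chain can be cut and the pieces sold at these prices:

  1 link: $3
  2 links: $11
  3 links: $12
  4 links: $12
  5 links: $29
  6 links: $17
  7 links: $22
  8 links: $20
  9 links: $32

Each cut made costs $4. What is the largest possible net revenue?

43

Consider every possible first cut. r[k] is the best of p[i]+r[k−i] over all sellable i≤k, charging 4 whenever i<k.
r[1] = 3
r[2] = 11
r[3] = 12
r[4] = 18  (first piece 2, then r[2]=11)
r[5] = 29
r[6] = 28  (first piece 1, then r[5]=29)
r[7] = 36  (first piece 2, then r[5]=29)
r[8] = 37  (first piece 3, then r[5]=29)
r[9] = 43  (first piece 2, then r[7]=36)
One optimal plan: pieces 5 + 2 + 2 (2 cuts) → $51 − $8 = $43.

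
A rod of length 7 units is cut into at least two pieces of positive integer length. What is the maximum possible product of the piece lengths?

12

Let m[k] be the best product for length k (with at least one cut). For each first piece i, the rest contributes max(k−i, m[k−i]).
m[2] = 1·max(1,0) = 1·1 = 1
m[3] = max(1·2, 2·1) = 2
m[4] = max(1·3, 2·2, 3·1) = 4
m[5] = max(1·4, 2·3, 3·2, 4·1) = 6
m[6] = max(1·6, 2·4, 3·3, 4·2, 5·1) = 9
m[7] = max(1·9, 2·6, 3·4, 4·3, 5·2, 6·1) = 12
One optimal split: 3 + 2 + 2; product 3·2·2 = 12.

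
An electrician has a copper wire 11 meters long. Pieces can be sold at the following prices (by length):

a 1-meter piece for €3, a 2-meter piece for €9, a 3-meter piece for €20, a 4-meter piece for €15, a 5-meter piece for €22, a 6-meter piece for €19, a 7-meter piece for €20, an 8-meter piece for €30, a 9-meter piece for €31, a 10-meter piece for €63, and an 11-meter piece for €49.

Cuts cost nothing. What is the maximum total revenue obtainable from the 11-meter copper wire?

69

Consider every possible first cut. r[k] is the best of p[i]+r[k−i] over all sellable i≤k.
r[1] = 3
r[2] = 9
r[3] = 20
r[4] = 23  (first piece 1, then r[3]=20)
r[5] = 29  (first piece 2, then r[3]=20)
r[6] = 40  (first piece 3, then r[3]=20)
r[7] = 43  (first piece 1, then r[6]=40)
r[8] = 49  (first piece 2, then r[6]=40)
r[9] = 60  (first piece 3, then r[6]=40)
r[10] = 63  (first piece 1, then r[9]=60)
r[11] = 69  (first piece 2, then r[9]=60)
One optimal cutting: 3 + 3 + 3 + 2 → €20 + €20 + €20 + €9 = €69.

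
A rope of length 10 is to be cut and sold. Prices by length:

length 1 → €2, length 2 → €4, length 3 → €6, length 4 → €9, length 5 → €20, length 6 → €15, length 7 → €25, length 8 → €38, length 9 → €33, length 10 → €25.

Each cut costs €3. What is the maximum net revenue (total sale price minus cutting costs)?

39

Build net[k] bottom-up: net[k] = max over allowed piece i of (p[i] + net[k−i]) − 3 per cut.
net[1] = 2
net[2] = 4
net[3] = 6
net[4] = 9
net[5] = 20
net[6] = 19  (first piece 1, then net[5]=20)
net[7] = 25
net[8] = 38
net[9] = 37  (first piece 1, then net[8]=38)
net[10] = 39  (first piece 2, then net[8]=38)
One optimal plan: pieces 8 + 2 (1 cut) → €42 − €3 = €39.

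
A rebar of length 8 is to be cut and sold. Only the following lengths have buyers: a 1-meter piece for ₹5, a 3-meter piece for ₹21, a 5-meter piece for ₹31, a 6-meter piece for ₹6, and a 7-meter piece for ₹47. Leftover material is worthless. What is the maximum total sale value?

52

Let f[k] be the best obtainable value from length k. For each k, try every first piece i and keep the best of price[i] + f[k−i].
f[1] = 5
f[2] = 10  (first piece 1, then f[1]=5)
f[3] = max(5+10, 21+0) = 21
f[4] = max(5+21, 21+5) = 26
f[5] = max(5+26, 21+10, 31+0) = 31
f[6] = max(5+31, 21+21, 31+5, 6+0) = 42
f[7] = max(5+42, 21+26, 31+10, 6+5, 47+0) = 47
f[8] = max(5+47, 21+31, 31+21, 6+10, 47+5) = 52
One optimal cutting: 3 + 3 + 1 + 1 → ₹52.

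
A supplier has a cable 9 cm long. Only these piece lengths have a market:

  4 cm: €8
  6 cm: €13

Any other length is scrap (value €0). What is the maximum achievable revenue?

Consider every possible first cut. r[k] is the best of p[i]+r[k−i] over all sellable i≤k.
r[1] = 0
r[2] = 0
r[3] = 0
r[4] = 8
r[5] = 8
r[6] = 13
r[7] = 13
r[8] = 16  (first piece 4, then r[4]=8)
r[9] = 16
One optimal cutting: pieces 4 + 4 with 1 cm of scrap → €16.

16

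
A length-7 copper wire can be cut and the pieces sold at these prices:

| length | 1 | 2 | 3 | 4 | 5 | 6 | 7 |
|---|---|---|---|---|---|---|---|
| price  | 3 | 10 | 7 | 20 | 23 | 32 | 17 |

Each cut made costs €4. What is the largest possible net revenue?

Build r[k] bottom-up: r[k] = max over allowed piece i of (p[i] + r[k−i]) − 4 per cut.
r[1] = 3
r[2] = 10
r[3] = 9  (first piece 1, then r[2]=10)
r[4] = 20
r[5] = 23
r[6] = 32
r[7] = 31  (first piece 1, then r[6]=32)
One optimal plan: pieces 6 + 1 (1 cut) → €35 − €4 = €31.

31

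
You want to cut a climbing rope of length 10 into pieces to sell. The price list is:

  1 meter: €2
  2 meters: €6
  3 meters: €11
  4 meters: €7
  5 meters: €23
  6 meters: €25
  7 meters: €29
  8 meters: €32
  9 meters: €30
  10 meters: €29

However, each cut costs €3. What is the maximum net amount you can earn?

Let v[k] be the best obtainable value from length k. For each k, try every first piece i and keep the best of price[i] + v[k−i] minus the 3 cut fee when i<k.
v[1] = 2
v[2] = max(2+2-3, 6+0) = 6
v[3] = max(2+6-3, 6+2-3, 11+0) = 11
v[4] = max(2+11-3, 6+6-3, 11+2-3, 7+0) = 10
v[5] = max(2+10-3, 6+11-3, 11+6-3, 7+2-3, 23+0) = 23
v[6] = max(2+23-3, 6+10-3, 11+11-3, 7+6-3, 23+2-3, 25+0) = 25
v[7] = max(2+25-3, 6+23-3, 11+10-3, …, 25+2-3, 29+0) = 29
v[8] = max(2+29-3, 6+25-3, 11+23-3, …, 29+2-3, 32+0) = 32
v[9] = max(2+32-3, 6+29-3, 11+25-3, …, 32+2-3, 30+0) = 33
v[10] = max(2+33-3, 6+32-3, 11+29-3, …, 30+2-3, 29+0) = 43
One optimal plan: pieces 5 + 5 (1 cut) → €46 − €3 = €43.

43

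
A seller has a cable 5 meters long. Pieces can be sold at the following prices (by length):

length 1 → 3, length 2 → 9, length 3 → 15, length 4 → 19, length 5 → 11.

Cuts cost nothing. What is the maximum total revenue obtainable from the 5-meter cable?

24

Let R[k] be the best obtainable value from length k. For each k, try every first piece i and keep the best of price[i] + R[k−i].
R[1] = 3
R[2] = 9
R[3] = 15
R[4] = 19
R[5] = 24  (first piece 2, then R[3]=15)
One optimal cutting: 3 + 2 → 15 + 9 = 24.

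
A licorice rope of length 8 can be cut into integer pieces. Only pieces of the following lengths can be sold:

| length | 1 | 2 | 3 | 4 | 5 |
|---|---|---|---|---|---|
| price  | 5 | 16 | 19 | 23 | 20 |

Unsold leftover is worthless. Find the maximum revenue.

Build r[k] bottom-up: r[k] = max over allowed piece i of (p[i] + r[k−i]).
r[1] = 5
r[2] = 16
r[3] = 21  (first piece 1, then r[2]=16)
r[4] = 32  (first piece 2, then r[2]=16)
r[5] = 37  (first piece 1, then r[4]=32)
r[6] = 48  (first piece 2, then r[4]=32)
r[7] = 53  (first piece 1, then r[6]=48)
r[8] = 64  (first piece 2, then r[6]=48)
One optimal cutting: 2 + 2 + 2 + 2 → ¢64.

64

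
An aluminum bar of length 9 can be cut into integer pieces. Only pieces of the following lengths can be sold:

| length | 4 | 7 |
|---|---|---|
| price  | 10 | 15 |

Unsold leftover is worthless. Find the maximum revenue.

Build best[k] bottom-up: best[k] = max over allowed piece i of (p[i] + best[k−i]).
best[1] = 0
best[2] = 0
best[3] = 0
best[4] = 10
best[5] = 10
best[6] = 10
best[7] = max(10+0, 15+0) = 15
best[8] = max(10+10, 15+0) = 20
best[9] = max(10+10, 15+0) = 20
One optimal cutting: pieces 4 + 4 with 1 cm of scrap → $20.

20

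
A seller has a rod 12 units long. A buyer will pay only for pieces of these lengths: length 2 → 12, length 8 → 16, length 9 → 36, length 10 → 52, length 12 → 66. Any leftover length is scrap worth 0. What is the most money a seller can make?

Build best[k] bottom-up: best[k] = max over allowed piece i of (p[i] + best[k−i]).
best[1] = 0
best[2] = 12
best[3] = 12
best[4] = 24  (first piece 2, then best[2]=12)
best[5] = 24
best[6] = 36  (first piece 2, then best[4]=24)
best[7] = 36
best[8] = max(12+36, 16+0) = 48
best[9] = max(12+36, 16+0, 36+0) = 48
best[10] = max(12+48, 16+12, 36+0, 52+0) = 60
best[11] = max(12+48, 16+12, 36+12, 52+0) = 60
best[12] = max(12+60, 16+24, 36+12, 52+12, 66+0) = 72
One optimal cutting: 2 + 2 + 2 + 2 + 2 + 2 → 72.

72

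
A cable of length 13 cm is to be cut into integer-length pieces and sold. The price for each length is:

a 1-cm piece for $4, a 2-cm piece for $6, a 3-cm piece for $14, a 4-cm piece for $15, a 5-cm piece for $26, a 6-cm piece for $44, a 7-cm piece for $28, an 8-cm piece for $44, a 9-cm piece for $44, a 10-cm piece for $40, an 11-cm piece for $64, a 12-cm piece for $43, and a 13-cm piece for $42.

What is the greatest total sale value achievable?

92

Consider every possible first cut. R[k] is the best of p[i]+R[k−i] over all sellable i≤k.
R[1] = 4
R[2] = max(4+4, 6+0) = 8
R[3] = max(4+8, 6+4, 14+0) = 14
R[4] = max(4+14, 6+8, 14+4, 15+0) = 18
R[5] = max(4+18, 6+14, 14+8, 15+4, 26+0) = 26
R[6] = max(4+26, 6+18, 14+14, 15+8, 26+4, 44+0) = 44
R[7] = max(4+44, 6+26, 14+18, …, 44+4, 28+0) = 48
R[8] = max(4+48, 6+44, 14+26, …, 28+4, 44+0) = 52
R[9] = max(4+52, 6+48, 14+44, …, 44+4, 44+0) = 58
R[10] = max(4+58, 6+52, 14+48, …, 44+4, 40+0) = 62
R[11] = max(4+62, 6+58, 14+52, …, 40+4, 64+0) = 70
R[12] = max(4+70, 6+62, 14+58, …, 64+4, 43+0) = 88
R[13] = max(4+88, 6+70, 14+62, …, 43+4, 42+0) = 92
One optimal cutting: 6 + 6 + 1 → $44 + $44 + $4 = $92.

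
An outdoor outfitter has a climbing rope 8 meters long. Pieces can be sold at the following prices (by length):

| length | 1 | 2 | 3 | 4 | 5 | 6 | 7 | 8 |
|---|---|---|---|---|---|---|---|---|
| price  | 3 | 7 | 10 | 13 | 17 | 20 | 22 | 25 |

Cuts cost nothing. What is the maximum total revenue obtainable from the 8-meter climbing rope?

Consider every possible first cut. v[k] is the best of p[i]+v[k−i] over all sellable i≤k.
v[1] = 3
v[2] = 7
v[3] = 10  (first piece 1, then v[2]=7)
v[4] = 14  (first piece 2, then v[2]=7)
v[5] = 17  (first piece 1, then v[4]=14)
v[6] = 21  (first piece 2, then v[4]=14)
v[7] = 24  (first piece 1, then v[6]=21)
v[8] = 28  (first piece 2, then v[6]=21)
One optimal cutting: 2 + 2 + 2 + 2 → €7 + €7 + €7 + €7 = €28.

28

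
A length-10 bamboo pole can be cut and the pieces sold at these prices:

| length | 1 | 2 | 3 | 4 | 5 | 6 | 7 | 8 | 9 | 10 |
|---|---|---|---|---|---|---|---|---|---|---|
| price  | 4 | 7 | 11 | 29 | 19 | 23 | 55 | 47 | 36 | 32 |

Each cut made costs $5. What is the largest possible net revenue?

Build v[k] bottom-up: v[k] = max over allowed piece i of (p[i] + v[k−i]) − 5 per cut.
v[1] = 4
v[2] = max(4+4-5, 7+0) = 7
v[3] = max(4+7-5, 7+4-5, 11+0) = 11
v[4] = max(4+11-5, 7+7-5, 11+4-5, 29+0) = 29
v[5] = max(4+29-5, 7+11-5, 11+7-5, 29+4-5, 19+0) = 28
v[6] = max(4+28-5, 7+29-5, 11+11-5, 29+7-5, 19+4-5, 23+0) = 31
v[7] = max(4+31-5, 7+28-5, 11+29-5, …, 23+4-5, 55+0) = 55
v[8] = max(4+55-5, 7+31-5, 11+28-5, …, 55+4-5, 47+0) = 54
v[9] = max(4+54-5, 7+55-5, 11+31-5, …, 47+4-5, 36+0) = 57
v[10] = max(4+57-5, 7+54-5, 11+55-5, …, 36+4-5, 32+0) = 61
One optimal plan: pieces 7 + 3 (1 cut) → $66 − $5 = $61.

61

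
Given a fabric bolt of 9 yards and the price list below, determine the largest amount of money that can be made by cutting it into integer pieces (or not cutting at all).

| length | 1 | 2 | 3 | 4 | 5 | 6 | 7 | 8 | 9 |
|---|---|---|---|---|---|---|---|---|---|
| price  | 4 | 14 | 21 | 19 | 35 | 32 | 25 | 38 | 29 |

Build R[k] bottom-up: R[k] = max over allowed piece i of (p[i] + R[k−i]).
R[1] = 4
R[2] = max(4+4, 14+0) = 14
R[3] = max(4+14, 14+4, 21+0) = 21
R[4] = max(4+21, 14+14, 21+4, 19+0) = 28
R[5] = max(4+28, 14+21, 21+14, 19+4, 35+0) = 35
R[6] = max(4+35, 14+28, 21+21, 19+14, 35+4, 32+0) = 42
R[7] = max(4+42, 14+35, 21+28, …, 32+4, 25+0) = 49
R[8] = max(4+49, 14+42, 21+35, …, 25+4, 38+0) = 56
R[9] = max(4+56, 14+49, 21+42, …, 38+4, 29+0) = 63
One optimal cutting: 3 + 2 + 2 + 2 → $21 + $14 + $14 + $14 = $63.

63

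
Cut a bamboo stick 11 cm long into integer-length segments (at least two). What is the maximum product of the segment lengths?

Define f[k] = max over 1≤i<k of i · max(k−i, f[k−i]); the inner max lets the remainder stay uncut if that's better.
f[2] = 1×max(1,0) = 1×1 = 1
f[3] = 1×max(2,1) = 1×2 = 2
f[4] = 2×max(2,1) = 2×2 = 4
f[5] = 2×max(3,2) = 2×3 = 6
f[6] = 3×max(3,2) = 3×3 = 9
f[7] = 2×max(5,6) = 2×6 = 12
f[8] = 2×max(6,9) = 2×9 = 18
f[9] = 3×max(6,9) = 3×9 = 27
f[10] = 2×max(8,18) = 2×18 = 36
f[11] = 2×max(9,27) = 2×27 = 54
One optimal split: 3 + 3 + 3 + 2; product 3×3×3×2 = 54.

54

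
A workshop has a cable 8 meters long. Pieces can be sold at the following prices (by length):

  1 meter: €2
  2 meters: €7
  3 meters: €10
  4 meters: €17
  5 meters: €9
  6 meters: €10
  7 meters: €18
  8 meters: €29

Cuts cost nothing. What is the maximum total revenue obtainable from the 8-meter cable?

34

Let R[k] be the best obtainable value from length k. For each k, try every first piece i and keep the best of price[i] + R[k−i].
R[1] = 2
R[2] = max(2+2, 7+0) = 7
R[3] = max(2+7, 7+2, 10+0) = 10
R[4] = max(2+10, 7+7, 10+2, 17+0) = 17
R[5] = max(2+17, 7+10, 10+7, 17+2, 9+0) = 19
R[6] = max(2+19, 7+17, 10+10, 17+7, 9+2, 10+0) = 24
R[7] = max(2+24, 7+19, 10+17, …, 10+2, 18+0) = 27
R[8] = max(2+27, 7+24, 10+19, …, 18+2, 29+0) = 34
One optimal cutting: 4 + 4 → €17 + €17 = €34.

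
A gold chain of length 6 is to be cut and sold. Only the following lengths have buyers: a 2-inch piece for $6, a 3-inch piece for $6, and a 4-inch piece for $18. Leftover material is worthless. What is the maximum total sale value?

Consider every possible first cut. r[k] is the best of p[i]+r[k−i] over all sellable i≤k.
r[1] = 0
r[2] = 6
r[3] = 6
r[4] = 18
r[5] = 18
r[6] = 24  (first piece 2, then r[4]=18)
One optimal cutting: 4 + 2 → $24.

24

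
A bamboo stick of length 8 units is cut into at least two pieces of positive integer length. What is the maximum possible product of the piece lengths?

18

Fill m[k] for k=2..8: at each k try every first piece i and multiply by the better of (k−i) uncut or m[k−i].
m[2] = 1*max(1,0) = 1*1 = 1
m[3] = 1*max(2,1) = 1*2 = 2
m[4] = 2*max(2,1) = 2*2 = 4
m[5] = 2*max(3,2) = 2*3 = 6
m[6] = 3*max(3,2) = 3*3 = 9
m[7] = 2*max(5,6) = 2*6 = 12
m[8] = 2*max(6,9) = 2*9 = 18
One optimal split: 3 + 3 + 2; product 3*3*2 = 18.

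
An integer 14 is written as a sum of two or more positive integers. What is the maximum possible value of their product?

Fill m[k] for k=2..14: at each k try every first piece i and multiply by the better of (k−i) uncut or m[k−i].
m[2] = 1·max(1,0) = 1·1 = 1
m[3] = max(1·2, 2·1) = 2
m[4] = max(1·3, 2·2, 3·1) = 4
m[5] = max(1·4, 2·3, 3·2, 4·1) = 6
m[6] = max(1·6, 2·4, 3·3, 4·2, 5·1) = 9
m[7] = max(1·9, 2·6, 3·4, 4·3, 5·2, 6·1) = 12
m[8] = max(1·12, 2·9, 3·6, …, 6·2, 7·1) = 18
m[9] = max(1·18, 2·12, 3·9, …, 7·2, 8·1) = 27
m[10] = max(1·27, 2·18, 3·12, …, 8·2, 9·1) = 36
m[11] = max(1·36, 2·27, 3·18, …, 9·2, 10·1) = 54
m[12] = max(1·54, 2·36, 3·27, …, 10·2, 11·1) = 81
m[13] = max(1·81, 2·54, 3·36, …, 11·2, 12·1) = 108
m[14] = max(1·108, 2·81, 3·54, …, 12·2, 13·1) = 162
One optimal split: 3 + 3 + 3 + 3 + 2; product 3·3·3·3·2 = 162.

162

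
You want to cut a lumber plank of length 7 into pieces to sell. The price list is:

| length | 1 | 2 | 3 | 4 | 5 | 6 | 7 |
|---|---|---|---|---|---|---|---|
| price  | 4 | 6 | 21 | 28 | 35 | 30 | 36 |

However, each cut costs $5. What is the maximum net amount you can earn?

44

Consider every possible first cut. net[k] is the best of p[i]+net[k−i] over all sellable i≤k, charging 5 whenever i<k.
net[1] = 4
net[2] = max(4+4-5, 6+0) = 6
net[3] = max(4+6-5, 6+4-5, 21+0) = 21
net[4] = max(4+21-5, 6+6-5, 21+4-5, 28+0) = 28
net[5] = max(4+28-5, 6+21-5, 21+6-5, 28+4-5, 35+0) = 35
net[6] = max(4+35-5, 6+28-5, 21+21-5, 28+6-5, 35+4-5, 30+0) = 37
net[7] = max(4+37-5, 6+35-5, 21+28-5, …, 30+4-5, 36+0) = 44
One optimal plan: pieces 4 + 3 (1 cut) → $49 − $5 = $44.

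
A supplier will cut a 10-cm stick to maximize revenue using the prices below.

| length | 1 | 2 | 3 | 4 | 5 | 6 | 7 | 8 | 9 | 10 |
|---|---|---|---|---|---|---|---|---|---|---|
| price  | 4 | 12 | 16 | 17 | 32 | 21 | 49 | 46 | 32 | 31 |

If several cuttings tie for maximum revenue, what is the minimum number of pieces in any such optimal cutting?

Consider every possible first cut. r[k] is the best of p[i]+r[k−i] over all sellable i≤k.
r[1] = 4
r[2] = max(4+4, 12+0) = 12
r[3] = max(4+12, 12+4, 16+0) = 16
r[4] = max(4+16, 12+12, 16+4, 17+0) = 24
r[5] = max(4+24, 12+16, 16+12, 17+4, 32+0) = 32
r[6] = max(4+32, 12+24, 16+16, 17+12, 32+4, 21+0) = 36
r[7] = max(4+36, 12+32, 16+24, …, 21+4, 49+0) = 49
r[8] = max(4+49, 12+36, 16+32, …, 49+4, 46+0) = 53
r[9] = max(4+53, 12+49, 16+36, …, 46+4, 32+0) = 61
r[10] = max(4+61, 12+53, 16+49, …, 32+4, 31+0) = 65
Maximum revenue is 65.
Now minimize piece count subject to staying optimal: for each k, pieces[k] = 1 + min over i with p[i]+r[k−i]=r[k] of pieces[k−i].
pieces[7] = 1
pieces[8] = 2
pieces[9] = 2
pieces[10] = 2

2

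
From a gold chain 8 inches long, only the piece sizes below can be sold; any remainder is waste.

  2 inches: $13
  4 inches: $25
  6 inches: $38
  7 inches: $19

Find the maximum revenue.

52

Build best[k] bottom-up: best[k] = max over allowed piece i of (p[i] + best[k−i]).
best[1] = 0
best[2] = 13
best[3] = 13
best[4] = max(13+13, 25+0) = 26
best[5] = max(13+13, 25+0) = 26
best[6] = max(13+26, 25+13, 38+0) = 39
best[7] = max(13+26, 25+13, 38+0, 19+0) = 39
best[8] = max(13+39, 25+26, 38+13, 19+0) = 52
One optimal cutting: 2 + 2 + 2 + 2 → $52.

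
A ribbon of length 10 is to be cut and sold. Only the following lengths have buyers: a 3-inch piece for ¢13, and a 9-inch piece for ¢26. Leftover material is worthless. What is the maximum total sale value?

Let best[k] be the best obtainable value from length k. For each k, try every first piece i and keep the best of price[i] + best[k−i].
best[1] = 0
best[2] = 0
best[3] = 13
best[4] = 13
best[5] = 13
best[6] = 26  (first piece 3, then best[3]=13)
best[7] = 26
best[8] = 26
best[9] = max(13+26, 26+0) = 39
best[10] = max(13+26, 26+0) = 39
One optimal cutting: pieces 3 + 3 + 3 with 1 inch of scrap → ¢39.

39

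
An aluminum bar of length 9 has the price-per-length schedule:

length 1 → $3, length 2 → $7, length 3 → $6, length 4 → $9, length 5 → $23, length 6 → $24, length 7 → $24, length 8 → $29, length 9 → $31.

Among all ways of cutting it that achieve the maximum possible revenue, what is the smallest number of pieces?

Let r[k] be the best obtainable value from length k. For each k, try every first piece i and keep the best of price[i] + r[k−i].
r[1] = 3
r[2] = 7
r[3] = 10  (first piece 1, then r[2]=7)
r[4] = 14  (first piece 2, then r[2]=7)
r[5] = 23
r[6] = 26  (first piece 1, then r[5]=23)
r[7] = 30  (first piece 2, then r[5]=23)
r[8] = 33  (first piece 1, then r[7]=30)
r[9] = 37  (first piece 2, then r[7]=30)
Maximum revenue is $37.
Now minimize piece count subject to staying optimal: for each k, pieces[k] = 1 + min over i with p[i]+r[k−i]=r[k] of pieces[k−i].
pieces[6] = 2
pieces[7] = 2
pieces[8] = 3
pieces[9] = 3

3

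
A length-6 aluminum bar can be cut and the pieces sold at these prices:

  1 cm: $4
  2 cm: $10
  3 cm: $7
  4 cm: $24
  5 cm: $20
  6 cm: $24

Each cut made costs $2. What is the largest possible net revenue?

32

Consider every possible first cut. r[k] is the best of p[i]+r[k−i] over all sellable i≤k, charging 2 whenever i<k.
r[1] = 4
r[2] = 10
r[3] = 12  (first piece 1, then r[2]=10)
r[4] = 24
r[5] = 26  (first piece 1, then r[4]=24)
r[6] = 32  (first piece 2, then r[4]=24)
One optimal plan: pieces 4 + 2 (1 cut) → $34 − $2 = $32.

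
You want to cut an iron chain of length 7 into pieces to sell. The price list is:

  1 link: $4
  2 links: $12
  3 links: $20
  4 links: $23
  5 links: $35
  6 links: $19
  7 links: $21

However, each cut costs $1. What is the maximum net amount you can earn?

Let v[k] be the best obtainable value from length k. For each k, try every first piece i and keep the best of price[i] + v[k−i] minus the 1 cut fee when i<k.
v[1] = 4
v[2] = max(4+4-1, 12+0) = 12
v[3] = max(4+12-1, 12+4-1, 20+0) = 20
v[4] = max(4+20-1, 12+12-1, 20+4-1, 23+0) = 23
v[5] = max(4+23-1, 12+20-1, 20+12-1, 23+4-1, 35+0) = 35
v[6] = max(4+35-1, 12+23-1, 20+20-1, 23+12-1, 35+4-1, 19+0) = 39
v[7] = max(4+39-1, 12+35-1, 20+23-1, …, 19+4-1, 21+0) = 46
One optimal plan: pieces 5 + 2 (1 cut) → $47 − $1 = $46.

46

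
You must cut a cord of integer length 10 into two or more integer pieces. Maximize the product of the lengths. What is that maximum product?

Fill m[k] for k=2..10: at each k try every first piece i and multiply by the better of (k−i) uncut or m[k−i].
m[2] = 1*max(1,0) = 1*1 = 1
m[3] = max(1*2, 2*1) = 2
m[4] = max(1*3, 2*2, 3*1) = 4
m[5] = max(1*4, 2*3, 3*2, 4*1) = 6
m[6] = max(1*6, 2*4, 3*3, 4*2, 5*1) = 9
m[7] = max(1*9, 2*6, 3*4, 4*3, 5*2, 6*1) = 12
m[8] = max(1*12, 2*9, 3*6, …, 6*2, 7*1) = 18
m[9] = max(1*18, 2*12, 3*9, …, 7*2, 8*1) = 27
m[10] = max(1*27, 2*18, 3*12, …, 8*2, 9*1) = 36
One optimal split: 3 + 3 + 2 + 2; product 3*3*2*2 = 36.

36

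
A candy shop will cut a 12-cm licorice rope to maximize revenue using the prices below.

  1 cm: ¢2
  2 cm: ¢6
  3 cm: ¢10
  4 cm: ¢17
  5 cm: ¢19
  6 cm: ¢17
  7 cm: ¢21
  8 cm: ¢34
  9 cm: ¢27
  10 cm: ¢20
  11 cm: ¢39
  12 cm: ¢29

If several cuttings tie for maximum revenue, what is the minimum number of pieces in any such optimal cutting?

Build r[k] bottom-up: r[k] = max over allowed piece i of (p[i] + r[k−i]).
r[1] = 2
r[2] = 6
r[3] = 10
r[4] = 17
r[5] = 19  (first piece 1, then r[4]=17)
r[6] = 23  (first piece 2, then r[4]=17)
r[7] = 27  (first piece 3, then r[4]=17)
r[8] = 34  (first piece 4, then r[4]=17)
r[9] = 36  (first piece 1, then r[8]=34)
r[10] = 40  (first piece 2, then r[8]=34)
r[11] = 44  (first piece 3, then r[8]=34)
r[12] = 51  (first piece 4, then r[8]=34)
Maximum revenue is ¢51.
Now minimize piece count subject to staying optimal: for each k, pieces[k] = 1 + min over i with p[i]+r[k−i]=r[k] of pieces[k−i].
pieces[9] = 2
pieces[10] = 2
pieces[11] = 2
pieces[12] = 2

2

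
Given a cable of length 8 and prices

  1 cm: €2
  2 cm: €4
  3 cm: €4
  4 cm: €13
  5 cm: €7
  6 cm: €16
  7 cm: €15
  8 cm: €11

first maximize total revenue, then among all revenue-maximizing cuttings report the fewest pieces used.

Build r[k] bottom-up: r[k] = max over allowed piece i of (p[i] + r[k−i]).
r[1] = 2
r[2] = max(2+2, 4+0) = 4
r[3] = max(2+4, 4+2, 4+0) = 6
r[4] = max(2+6, 4+4, 4+2, 13+0) = 13
r[5] = max(2+13, 4+6, 4+4, 13+2, 7+0) = 15
r[6] = max(2+15, 4+13, 4+6, 13+4, 7+2, 16+0) = 17
r[7] = max(2+17, 4+15, 4+13, …, 16+2, 15+0) = 19
r[8] = max(2+19, 4+17, 4+15, …, 15+2, 11+0) = 26
Maximum revenue is €26.
Now minimize piece count subject to staying optimal: for each k, pieces[k] = 1 + min over i with p[i]+r[k−i]=r[k] of pieces[k−i].
pieces[5] = 2
pieces[6] = 2
pieces[7] = 3
pieces[8] = 2

2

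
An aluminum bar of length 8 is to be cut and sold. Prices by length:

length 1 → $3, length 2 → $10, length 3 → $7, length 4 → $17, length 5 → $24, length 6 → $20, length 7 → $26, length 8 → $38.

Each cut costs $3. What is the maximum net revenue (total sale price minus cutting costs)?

Build r[k] bottom-up: r[k] = max over allowed piece i of (p[i] + r[k−i]) − 3 per cut.
r[1] = 3
r[2] = max(3+3-3, 10+0) = 10
r[3] = max(3+10-3, 10+3-3, 7+0) = 10
r[4] = max(3+10-3, 10+10-3, 7+3-3, 17+0) = 17
r[5] = max(3+17-3, 10+10-3, 7+10-3, 17+3-3, 24+0) = 24
r[6] = max(3+24-3, 10+17-3, 7+10-3, 17+10-3, 24+3-3, 20+0) = 24
r[7] = max(3+24-3, 10+24-3, 7+17-3, …, 20+3-3, 26+0) = 31
r[8] = max(3+31-3, 10+24-3, 7+24-3, …, 26+3-3, 38+0) = 38
Best is to make no cuts and sell whole for $38.

38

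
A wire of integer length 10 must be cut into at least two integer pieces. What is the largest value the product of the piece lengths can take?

36

Let prod[k] be the best product for length k (with at least one cut). For each first piece i, the rest contributes max(k−i, prod[k−i]).
prod[2] = 1×max(1,0) = 1×1 = 1
prod[3] = 1×max(2,1) = 1×2 = 2
prod[4] = 2×max(2,1) = 2×2 = 4
prod[5] = 2×max(3,2) = 2×3 = 6
prod[6] = 3×max(3,2) = 3×3 = 9
prod[7] = 2×max(5,6) = 2×6 = 12
prod[8] = 2×max(6,9) = 2×9 = 18
prod[9] = 3×max(6,9) = 3×9 = 27
prod[10] = 2×max(8,18) = 2×18 = 36
One optimal split: 3 + 3 + 2 + 2; product 3×3×2×2 = 36.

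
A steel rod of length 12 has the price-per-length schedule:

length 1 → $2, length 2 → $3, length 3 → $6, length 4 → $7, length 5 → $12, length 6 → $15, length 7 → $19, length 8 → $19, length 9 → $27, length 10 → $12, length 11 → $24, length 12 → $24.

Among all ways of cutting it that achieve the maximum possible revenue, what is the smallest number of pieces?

Let r[k] be the best obtainable value from length k. For each k, try every first piece i and keep the best of price[i] + r[k−i].
r[1] = 2
r[2] = max(2+2, 3+0) = 4
r[3] = max(2+4, 3+2, 6+0) = 6
r[4] = max(2+6, 3+4, 6+2, 7+0) = 8
r[5] = max(2+8, 3+6, 6+4, 7+2, 12+0) = 12
r[6] = max(2+12, 3+8, 6+6, 7+4, 12+2, 15+0) = 15
r[7] = max(2+15, 3+12, 6+8, …, 15+2, 19+0) = 19
r[8] = max(2+19, 3+15, 6+12, …, 19+2, 19+0) = 21
r[9] = max(2+21, 3+19, 6+15, …, 19+2, 27+0) = 27
r[10] = max(2+27, 3+21, 6+19, …, 27+2, 12+0) = 29
r[11] = max(2+29, 3+27, 6+21, …, 12+2, 24+0) = 31
r[12] = max(2+31, 3+29, 6+27, …, 24+2, 24+0) = 33
Maximum revenue is $33.
Now minimize piece count subject to staying optimal: for each k, pieces[k] = 1 + min over i with p[i]+r[k−i]=r[k] of pieces[k−i].
pieces[9] = 1
pieces[10] = 2
pieces[11] = 3
pieces[12] = 2

2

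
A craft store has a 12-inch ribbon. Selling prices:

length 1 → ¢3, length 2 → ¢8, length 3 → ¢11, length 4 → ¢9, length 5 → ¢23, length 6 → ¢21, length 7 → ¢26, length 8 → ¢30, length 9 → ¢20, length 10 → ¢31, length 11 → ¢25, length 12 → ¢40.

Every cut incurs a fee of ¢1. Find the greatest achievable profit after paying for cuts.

Let v[k] be the best obtainable value from length k. For each k, try every first piece i and keep the best of price[i] + v[k−i] minus the 1 cut fee when i<k.
v[1] = 3
v[2] = max(3+3-1, 8+0) = 8
v[3] = max(3+8-1, 8+3-1, 11+0) = 11
v[4] = max(3+11-1, 8+8-1, 11+3-1, 9+0) = 15
v[5] = max(3+15-1, 8+11-1, 11+8-1, 9+3-1, 23+0) = 23
v[6] = max(3+23-1, 8+15-1, 11+11-1, 9+8-1, 23+3-1, 21+0) = 25
v[7] = max(3+25-1, 8+23-1, 11+15-1, …, 21+3-1, 26+0) = 30
v[8] = max(3+30-1, 8+25-1, 11+23-1, …, 26+3-1, 30+0) = 33
v[9] = max(3+33-1, 8+30-1, 11+25-1, …, 30+3-1, 20+0) = 37
v[10] = max(3+37-1, 8+33-1, 11+30-1, …, 20+3-1, 31+0) = 45
v[11] = max(3+45-1, 8+37-1, 11+33-1, …, 31+3-1, 25+0) = 47
v[12] = max(3+47-1, 8+45-1, 11+37-1, …, 25+3-1, 40+0) = 52
One optimal plan: pieces 5 + 5 + 2 (2 cuts) → ¢54 − ¢2 = ¢52.

52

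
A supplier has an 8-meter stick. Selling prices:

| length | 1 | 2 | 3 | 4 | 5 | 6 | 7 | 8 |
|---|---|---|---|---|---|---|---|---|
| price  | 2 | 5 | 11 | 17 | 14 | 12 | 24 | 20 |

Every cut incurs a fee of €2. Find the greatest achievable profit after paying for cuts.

32

Build r[k] bottom-up: r[k] = max over allowed piece i of (p[i] + r[k−i]) − 2 per cut.
r[1] = 2
r[2] = max(2+2-2, 5+0) = 5
r[3] = max(2+5-2, 5+2-2, 11+0) = 11
r[4] = max(2+11-2, 5+5-2, 11+2-2, 17+0) = 17
r[5] = max(2+17-2, 5+11-2, 11+5-2, 17+2-2, 14+0) = 17
r[6] = max(2+17-2, 5+17-2, 11+11-2, 17+5-2, 14+2-2, 12+0) = 20
r[7] = max(2+20-2, 5+17-2, 11+17-2, …, 12+2-2, 24+0) = 26
r[8] = max(2+26-2, 5+20-2, 11+17-2, …, 24+2-2, 20+0) = 32
One optimal plan: pieces 4 + 4 (1 cut) → €34 − €2 = €32.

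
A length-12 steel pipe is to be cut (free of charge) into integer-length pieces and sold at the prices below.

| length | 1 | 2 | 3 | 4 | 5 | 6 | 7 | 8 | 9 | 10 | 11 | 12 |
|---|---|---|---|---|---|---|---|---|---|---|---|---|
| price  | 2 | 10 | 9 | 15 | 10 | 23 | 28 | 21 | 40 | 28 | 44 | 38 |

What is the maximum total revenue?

Let R[k] be the best obtainable value from length k. For each k, try every first piece i and keep the best of price[i] + R[k−i].
R[1] = 2
R[2] = max(2+2, 10+0) = 10
R[3] = max(2+10, 10+2, 9+0) = 12
R[4] = max(2+12, 10+10, 9+2, 15+0) = 20
R[5] = max(2+20, 10+12, 9+10, 15+2, 10+0) = 22
R[6] = max(2+22, 10+20, 9+12, 15+10, 10+2, 23+0) = 30
R[7] = max(2+30, 10+22, 9+20, …, 23+2, 28+0) = 32
R[8] = max(2+32, 10+30, 9+22, …, 28+2, 21+0) = 40
R[9] = max(2+40, 10+32, 9+30, …, 21+2, 40+0) = 42
R[10] = max(2+42, 10+40, 9+32, …, 40+2, 28+0) = 50
R[11] = max(2+50, 10+42, 9+40, …, 28+2, 44+0) = 52
R[12] = max(2+52, 10+50, 9+42, …, 44+2, 38+0) = 60
One optimal cutting: 2 + 2 + 2 + 2 + 2 + 2 → $10 + $10 + $10 + $10 + $10 + $10 = $60.

60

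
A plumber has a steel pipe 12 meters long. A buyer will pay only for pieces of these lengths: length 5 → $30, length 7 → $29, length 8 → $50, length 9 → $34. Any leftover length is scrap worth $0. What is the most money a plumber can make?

60

Let f[k] be the best obtainable value from length k. For each k, try every first piece i and keep the best of price[i] + f[k−i].
f[1] = 0
f[2] = 0
f[3] = 0
f[4] = 0
f[5] = 30
f[6] = 30
f[7] = max(30+0, 29+0) = 30
f[8] = max(30+0, 29+0, 50+0) = 50
f[9] = max(30+0, 29+0, 50+0, 34+0) = 50
f[10] = max(30+30, 29+0, 50+0, 34+0) = 60
f[11] = max(30+30, 29+0, 50+0, 34+0) = 60
f[12] = max(30+30, 29+30, 50+0, 34+0) = 60
One optimal cutting: pieces 5 + 5 with 2 meters of scrap → $60.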